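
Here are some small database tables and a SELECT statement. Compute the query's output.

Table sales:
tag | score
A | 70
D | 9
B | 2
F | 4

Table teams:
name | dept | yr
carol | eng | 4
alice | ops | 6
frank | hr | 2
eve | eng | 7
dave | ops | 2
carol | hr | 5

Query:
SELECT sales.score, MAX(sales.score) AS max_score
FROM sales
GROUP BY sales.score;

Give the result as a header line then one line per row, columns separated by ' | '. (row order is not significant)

After GROUP BY (4 rows):
sales.score | max_score
70 | 70
9 | 9
2 | 2
4 | 4

== RESULT ==
sales.score | max_score
70 | 70
9 | 9
2 | 2
4 | 4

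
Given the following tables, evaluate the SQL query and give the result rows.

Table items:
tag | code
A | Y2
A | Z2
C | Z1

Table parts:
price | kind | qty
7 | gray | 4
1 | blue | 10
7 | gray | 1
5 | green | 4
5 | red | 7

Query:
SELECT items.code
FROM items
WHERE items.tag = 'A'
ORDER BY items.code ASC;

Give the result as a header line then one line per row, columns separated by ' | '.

== RESULT ==
items.code
Y2
Z2

Derivation:
After WHERE (2 rows):
items.tag | items.code
A | Y2
A | Z2
After SELECT (2 rows):
items.code
Y2
Z2
After ORDER BY (2 rows):
items.code
Y2
Z2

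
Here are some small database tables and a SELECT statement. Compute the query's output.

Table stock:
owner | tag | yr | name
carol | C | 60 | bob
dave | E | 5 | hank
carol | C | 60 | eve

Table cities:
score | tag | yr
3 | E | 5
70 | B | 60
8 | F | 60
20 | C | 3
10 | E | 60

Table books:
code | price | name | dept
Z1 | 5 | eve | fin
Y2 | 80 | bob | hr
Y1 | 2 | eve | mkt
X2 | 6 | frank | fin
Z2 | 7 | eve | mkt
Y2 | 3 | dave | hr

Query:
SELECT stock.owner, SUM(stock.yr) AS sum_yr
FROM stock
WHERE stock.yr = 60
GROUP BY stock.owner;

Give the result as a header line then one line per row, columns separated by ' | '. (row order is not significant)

After WHERE (2 rows):
stock.owner | stock.tag | stock.yr | stock.name
carol | C | 60 | bob
carol | C | 60 | eve
After GROUP BY (1 rows):
stock.owner | sum_yr
carol | 120

== RESULT ==
stock.owner | sum_yr
carol | 120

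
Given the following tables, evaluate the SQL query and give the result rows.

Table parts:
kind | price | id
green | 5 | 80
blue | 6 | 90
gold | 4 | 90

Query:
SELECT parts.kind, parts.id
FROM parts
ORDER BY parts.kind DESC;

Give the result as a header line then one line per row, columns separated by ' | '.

After SELECT (3 rows):
parts.kind | parts.id
green | 80
blue | 90
gold | 90
After ORDER BY (3 rows):
parts.kind | parts.id
green | 80
gold | 90
blue | 90

== RESULT ==
parts.kind | parts.id
green | 80
gold | 90
blue | 90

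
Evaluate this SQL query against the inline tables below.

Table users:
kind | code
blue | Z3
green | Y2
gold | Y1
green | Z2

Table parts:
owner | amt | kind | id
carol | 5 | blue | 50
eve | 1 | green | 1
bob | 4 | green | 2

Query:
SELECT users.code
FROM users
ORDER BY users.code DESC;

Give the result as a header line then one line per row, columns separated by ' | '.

== RESULT ==
users.code
Z3
Z2
Y2
Y1

Derivation:
After SELECT (4 rows):
users.code
Z3
Y2
Y1
Z2
After ORDER BY (4 rows):
users.code
Z3
Z2
Y2
Y1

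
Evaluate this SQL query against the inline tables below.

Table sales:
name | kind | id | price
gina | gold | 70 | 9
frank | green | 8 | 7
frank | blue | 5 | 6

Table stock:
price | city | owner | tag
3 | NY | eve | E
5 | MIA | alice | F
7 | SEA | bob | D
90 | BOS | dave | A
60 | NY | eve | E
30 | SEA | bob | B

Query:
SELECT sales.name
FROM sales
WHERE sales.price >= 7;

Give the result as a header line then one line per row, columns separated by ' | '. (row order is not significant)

== RESULT ==
sales.name
gina
frank

Derivation:
After WHERE (2 rows):
sales.name | sales.kind | sales.id | sales.price
gina | gold | 70 | 9
frank | green | 8 | 7
After SELECT (2 rows):
sales.name
gina
frank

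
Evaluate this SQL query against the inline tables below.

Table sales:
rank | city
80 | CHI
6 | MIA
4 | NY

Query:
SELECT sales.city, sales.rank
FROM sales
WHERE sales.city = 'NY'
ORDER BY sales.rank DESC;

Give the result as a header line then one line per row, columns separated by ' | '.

After WHERE (1 rows):
sales.rank | sales.city
4 | NY
After SELECT (1 rows):
sales.city | sales.rank
NY | 4
After ORDER BY (1 rows):
sales.city | sales.rank
NY | 4

== RESULT ==
sales.city | sales.rank
NY | 4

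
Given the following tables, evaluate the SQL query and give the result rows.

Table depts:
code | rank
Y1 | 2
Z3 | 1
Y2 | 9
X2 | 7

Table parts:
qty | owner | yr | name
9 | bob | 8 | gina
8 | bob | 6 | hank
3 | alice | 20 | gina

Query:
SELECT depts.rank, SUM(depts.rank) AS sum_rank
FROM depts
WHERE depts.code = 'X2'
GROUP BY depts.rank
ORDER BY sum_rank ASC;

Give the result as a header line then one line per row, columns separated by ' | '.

After WHERE (1 rows):
depts.code | depts.rank
X2 | 7
After GROUP BY (1 rows):
depts.rank | sum_rank
7 | 7
After ORDER BY (1 rows):
depts.rank | sum_rank
7 | 7

== RESULT ==
depts.rank | sum_rank
7 | 7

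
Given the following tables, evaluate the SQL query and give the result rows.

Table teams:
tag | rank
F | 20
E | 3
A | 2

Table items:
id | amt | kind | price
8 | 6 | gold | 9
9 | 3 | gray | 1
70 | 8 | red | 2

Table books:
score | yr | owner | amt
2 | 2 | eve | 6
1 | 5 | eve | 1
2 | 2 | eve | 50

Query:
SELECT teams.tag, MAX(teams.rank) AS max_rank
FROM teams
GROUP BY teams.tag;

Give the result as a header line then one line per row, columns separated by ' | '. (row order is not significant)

== RESULT ==
teams.tag | max_rank
F | 20
E | 3
A | 2

Derivation:
After GROUP BY (3 rows):
teams.tag | max_rank
F | 20
E | 3
A | 2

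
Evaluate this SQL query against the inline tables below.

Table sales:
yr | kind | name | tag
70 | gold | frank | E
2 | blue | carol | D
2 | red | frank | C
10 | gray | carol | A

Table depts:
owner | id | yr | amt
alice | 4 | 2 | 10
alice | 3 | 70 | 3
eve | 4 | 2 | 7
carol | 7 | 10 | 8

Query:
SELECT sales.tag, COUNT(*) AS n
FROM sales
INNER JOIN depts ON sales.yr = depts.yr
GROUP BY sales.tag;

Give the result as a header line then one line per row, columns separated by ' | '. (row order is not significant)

== RESULT ==
sales.tag | n
E | 1
D | 2
C | 2
A | 1

Derivation:
After JOIN depts (6 rows):
sales.yr | sales.kind | sales.name | sales.tag | depts.owner | depts.id | depts.yr | depts.amt
70 | gold | frank | E | alice | 3 | 70 | 3
2 | blue | carol | D | alice | 4 | 2 | 10
2 | blue | carol | D | eve | 4 | 2 | 7
2 | red | frank | C | alice | 4 | 2 | 10
2 | red | frank | C | eve | 4 | 2 | 7
10 | gray | carol | A | carol | 7 | 10 | 8
After GROUP BY (4 rows):
sales.tag | n
E | 1
D | 2
C | 2
A | 1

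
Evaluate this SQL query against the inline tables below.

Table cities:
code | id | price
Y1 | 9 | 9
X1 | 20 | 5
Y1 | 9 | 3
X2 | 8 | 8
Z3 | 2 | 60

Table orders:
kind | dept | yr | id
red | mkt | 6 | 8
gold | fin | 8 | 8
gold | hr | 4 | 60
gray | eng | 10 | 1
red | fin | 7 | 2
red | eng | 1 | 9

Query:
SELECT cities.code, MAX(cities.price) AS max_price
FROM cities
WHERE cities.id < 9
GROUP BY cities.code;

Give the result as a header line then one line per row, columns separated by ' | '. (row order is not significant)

== RESULT ==
cities.code | max_price
X2 | 8
Z3 | 60

Derivation:
After WHERE (2 rows):
cities.code | cities.id | cities.price
X2 | 8 | 8
Z3 | 2 | 60
After GROUP BY (2 rows):
cities.code | max_price
X2 | 8
Z3 | 60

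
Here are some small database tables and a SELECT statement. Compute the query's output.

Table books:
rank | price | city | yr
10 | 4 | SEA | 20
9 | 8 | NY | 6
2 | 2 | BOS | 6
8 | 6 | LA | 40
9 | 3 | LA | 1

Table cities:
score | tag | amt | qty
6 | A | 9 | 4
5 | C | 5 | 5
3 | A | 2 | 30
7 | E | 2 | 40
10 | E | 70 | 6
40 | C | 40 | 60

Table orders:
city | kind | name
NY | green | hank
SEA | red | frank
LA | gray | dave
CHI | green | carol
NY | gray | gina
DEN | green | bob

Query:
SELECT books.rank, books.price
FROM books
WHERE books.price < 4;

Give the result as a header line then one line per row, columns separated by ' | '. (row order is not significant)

After WHERE (2 rows):
books.rank | books.price | books.city | books.yr
2 | 2 | BOS | 6
9 | 3 | LA | 1
After SELECT (2 rows):
books.rank | books.price
2 | 2
9 | 3

== RESULT ==
books.rank | books.price
2 | 2
9 | 3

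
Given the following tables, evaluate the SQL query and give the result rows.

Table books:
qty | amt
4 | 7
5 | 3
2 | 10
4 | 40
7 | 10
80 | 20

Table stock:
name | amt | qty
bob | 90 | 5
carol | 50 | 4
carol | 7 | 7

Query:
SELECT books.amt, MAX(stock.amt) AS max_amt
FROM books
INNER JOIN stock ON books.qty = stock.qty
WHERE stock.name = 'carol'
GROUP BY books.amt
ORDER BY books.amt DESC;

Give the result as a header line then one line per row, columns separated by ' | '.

== RESULT ==
books.amt | max_amt
40 | 50
10 | 7
7 | 50

Derivation:
After JOIN stock (4 rows):
books.qty | books.amt | stock.name | stock.amt | stock.qty
4 | 7 | carol | 50 | 4
5 | 3 | bob | 90 | 5
4 | 40 | carol | 50 | 4
7 | 10 | carol | 7 | 7
After WHERE (3 rows):
books.qty | books.amt | stock.name | stock.amt | stock.qty
4 | 7 | carol | 50 | 4
4 | 40 | carol | 50 | 4
7 | 10 | carol | 7 | 7
After GROUP BY (3 rows):
books.amt | max_amt
7 | 50
40 | 50
10 | 7
After ORDER BY (3 rows):
books.amt | max_amt
40 | 50
10 | 7
7 | 50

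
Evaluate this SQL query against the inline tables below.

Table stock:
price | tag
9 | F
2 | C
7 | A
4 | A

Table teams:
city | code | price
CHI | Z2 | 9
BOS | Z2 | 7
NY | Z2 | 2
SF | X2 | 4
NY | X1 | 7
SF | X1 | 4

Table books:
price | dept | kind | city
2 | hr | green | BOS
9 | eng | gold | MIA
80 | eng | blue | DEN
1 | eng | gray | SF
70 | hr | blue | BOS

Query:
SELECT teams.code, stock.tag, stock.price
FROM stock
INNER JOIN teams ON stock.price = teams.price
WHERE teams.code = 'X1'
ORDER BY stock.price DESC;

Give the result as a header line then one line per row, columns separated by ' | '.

== RESULT ==
teams.code | stock.tag | stock.price
X1 | A | 7
X1 | A | 4

Derivation:
After JOIN teams (6 rows):
stock.price | stock.tag | teams.city | teams.code | teams.price
9 | F | CHI | Z2 | 9
2 | C | NY | Z2 | 2
7 | A | BOS | Z2 | 7
7 | A | NY | X1 | 7
4 | A | SF | X2 | 4
4 | A | SF | X1 | 4
After WHERE (2 rows):
stock.price | stock.tag | teams.city | teams.code | teams.price
7 | A | NY | X1 | 7
4 | A | SF | X1 | 4
After SELECT (2 rows):
teams.code | stock.tag | stock.price
X1 | A | 7
X1 | A | 4
After ORDER BY (2 rows):
teams.code | stock.tag | stock.price
X1 | A | 7
X1 | A | 4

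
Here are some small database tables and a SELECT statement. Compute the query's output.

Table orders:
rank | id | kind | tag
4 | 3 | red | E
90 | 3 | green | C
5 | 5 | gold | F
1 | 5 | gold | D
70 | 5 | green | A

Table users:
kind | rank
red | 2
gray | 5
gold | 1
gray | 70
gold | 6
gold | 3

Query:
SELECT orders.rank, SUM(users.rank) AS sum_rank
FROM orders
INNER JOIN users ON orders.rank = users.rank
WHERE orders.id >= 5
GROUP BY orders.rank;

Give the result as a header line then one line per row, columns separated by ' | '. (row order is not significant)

== RESULT ==
orders.rank | sum_rank
5 | 5
1 | 1
70 | 70

Derivation:
After JOIN users (3 rows):
orders.rank | orders.id | orders.kind | orders.tag | users.kind | users.rank
5 | 5 | gold | F | gray | 5
1 | 5 | gold | D | gold | 1
70 | 5 | green | A | gray | 70
After WHERE (3 rows):
orders.rank | orders.id | orders.kind | orders.tag | users.kind | users.rank
5 | 5 | gold | F | gray | 5
1 | 5 | gold | D | gold | 1
70 | 5 | green | A | gray | 70
After GROUP BY (3 rows):
orders.rank | sum_rank
5 | 5
1 | 1
70 | 70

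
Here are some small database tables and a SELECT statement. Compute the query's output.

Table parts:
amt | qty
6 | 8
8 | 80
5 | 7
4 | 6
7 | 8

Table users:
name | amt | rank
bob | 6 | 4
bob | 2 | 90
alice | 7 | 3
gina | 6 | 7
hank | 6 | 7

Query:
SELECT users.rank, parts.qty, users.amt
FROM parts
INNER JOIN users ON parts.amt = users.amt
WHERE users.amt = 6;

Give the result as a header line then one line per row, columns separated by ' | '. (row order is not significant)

After JOIN users (4 rows):
parts.amt | parts.qty | users.name | users.amt | users.rank
6 | 8 | bob | 6 | 4
6 | 8 | gina | 6 | 7
6 | 8 | hank | 6 | 7
7 | 8 | alice | 7 | 3
After WHERE (3 rows):
parts.amt | parts.qty | users.name | users.amt | users.rank
6 | 8 | bob | 6 | 4
6 | 8 | gina | 6 | 7
6 | 8 | hank | 6 | 7
After SELECT (3 rows):
users.rank | parts.qty | users.amt
4 | 8 | 6
7 | 8 | 6
7 | 8 | 6

== RESULT ==
users.rank | parts.qty | users.amt
4 | 8 | 6
7 | 8 | 6
7 | 8 | 6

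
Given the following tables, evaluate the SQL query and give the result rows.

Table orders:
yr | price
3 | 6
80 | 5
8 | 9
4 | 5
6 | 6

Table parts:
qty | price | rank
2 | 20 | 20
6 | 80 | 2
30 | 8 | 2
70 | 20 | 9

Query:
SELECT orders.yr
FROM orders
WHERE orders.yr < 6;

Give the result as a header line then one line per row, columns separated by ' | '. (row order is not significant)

== RESULT ==
orders.yr
3
4

Derivation:
After WHERE (2 rows):
orders.yr | orders.price
3 | 6
4 | 5
After SELECT (2 rows):
orders.yr
3
4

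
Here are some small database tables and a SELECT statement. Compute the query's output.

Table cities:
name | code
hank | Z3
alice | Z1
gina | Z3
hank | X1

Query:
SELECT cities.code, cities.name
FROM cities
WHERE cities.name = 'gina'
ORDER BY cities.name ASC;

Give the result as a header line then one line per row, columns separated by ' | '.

After WHERE (1 rows):
cities.name | cities.code
gina | Z3
After SELECT (1 rows):
cities.code | cities.name
Z3 | gina
After ORDER BY (1 rows):
cities.code | cities.name
Z3 | gina

== RESULT ==
cities.code | cities.name
Z3 | gina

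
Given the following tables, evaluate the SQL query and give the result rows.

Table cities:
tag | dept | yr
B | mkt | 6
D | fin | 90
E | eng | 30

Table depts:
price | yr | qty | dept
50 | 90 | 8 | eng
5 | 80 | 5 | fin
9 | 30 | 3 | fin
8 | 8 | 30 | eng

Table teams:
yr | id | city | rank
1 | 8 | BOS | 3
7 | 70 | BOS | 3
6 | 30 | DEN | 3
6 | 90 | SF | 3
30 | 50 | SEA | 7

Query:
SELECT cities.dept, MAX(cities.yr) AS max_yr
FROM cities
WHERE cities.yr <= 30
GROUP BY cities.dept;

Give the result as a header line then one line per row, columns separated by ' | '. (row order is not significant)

== RESULT ==
cities.dept | max_yr
mkt | 6
eng | 30

Derivation:
After WHERE (2 rows):
cities.tag | cities.dept | cities.yr
B | mkt | 6
E | eng | 30
After GROUP BY (2 rows):
cities.dept | max_yr
mkt | 6
eng | 30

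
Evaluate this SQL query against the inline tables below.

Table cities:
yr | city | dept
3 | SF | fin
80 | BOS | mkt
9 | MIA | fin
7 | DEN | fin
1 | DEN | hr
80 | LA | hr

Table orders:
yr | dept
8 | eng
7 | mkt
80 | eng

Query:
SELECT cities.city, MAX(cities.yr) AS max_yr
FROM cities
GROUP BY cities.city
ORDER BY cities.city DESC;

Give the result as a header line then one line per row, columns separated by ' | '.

== RESULT ==
cities.city | max_yr
SF | 3
MIA | 9
LA | 80
DEN | 7
BOS | 80

Derivation:
After GROUP BY (5 rows):
cities.city | max_yr
SF | 3
BOS | 80
MIA | 9
DEN | 7
LA | 80
After ORDER BY (5 rows):
cities.city | max_yr
SF | 3
MIA | 9
LA | 80
DEN | 7
BOS | 80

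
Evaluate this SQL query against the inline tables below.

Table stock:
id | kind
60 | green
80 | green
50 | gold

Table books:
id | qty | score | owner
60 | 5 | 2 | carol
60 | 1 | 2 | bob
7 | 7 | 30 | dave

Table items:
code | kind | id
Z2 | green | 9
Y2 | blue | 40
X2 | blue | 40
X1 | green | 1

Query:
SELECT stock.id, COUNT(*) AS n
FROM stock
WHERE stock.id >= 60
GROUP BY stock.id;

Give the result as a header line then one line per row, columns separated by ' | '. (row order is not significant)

== RESULT ==
stock.id | n
60 | 1
80 | 1

Derivation:
After WHERE (2 rows):
stock.id | stock.kind
60 | green
80 | green
After GROUP BY (2 rows):
stock.id | n
60 | 1
80 | 1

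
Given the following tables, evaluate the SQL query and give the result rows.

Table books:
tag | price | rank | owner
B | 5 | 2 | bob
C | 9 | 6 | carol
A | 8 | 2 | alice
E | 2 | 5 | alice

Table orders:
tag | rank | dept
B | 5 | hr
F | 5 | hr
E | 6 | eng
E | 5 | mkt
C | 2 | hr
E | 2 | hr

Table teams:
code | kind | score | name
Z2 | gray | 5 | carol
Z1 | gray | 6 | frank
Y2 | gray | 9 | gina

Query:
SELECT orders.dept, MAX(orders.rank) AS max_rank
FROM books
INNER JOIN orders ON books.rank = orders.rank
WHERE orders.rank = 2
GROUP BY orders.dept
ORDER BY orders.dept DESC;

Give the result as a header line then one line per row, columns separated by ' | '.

After JOIN orders (8 rows):
books.tag | books.price | books.rank | books.owner | orders.tag | orders.rank | orders.dept
B | 5 | 2 | bob | C | 2 | hr
B | 5 | 2 | bob | E | 2 | hr
C | 9 | 6 | carol | E | 6 | eng
A | 8 | 2 | alice | C | 2 | hr
A | 8 | 2 | alice | E | 2 | hr
E | 2 | 5 | alice | B | 5 | hr
E | 2 | 5 | alice | F | 5 | hr
E | 2 | 5 | alice | E | 5 | mkt
After WHERE (4 rows):
books.tag | books.price | books.rank | books.owner | orders.tag | orders.rank | orders.dept
B | 5 | 2 | bob | C | 2 | hr
B | 5 | 2 | bob | E | 2 | hr
A | 8 | 2 | alice | C | 2 | hr
A | 8 | 2 | alice | E | 2 | hr
After GROUP BY (1 rows):
orders.dept | max_rank
hr | 2
After ORDER BY (1 rows):
orders.dept | max_rank
hr | 2

== RESULT ==
orders.dept | max_rank
hr | 2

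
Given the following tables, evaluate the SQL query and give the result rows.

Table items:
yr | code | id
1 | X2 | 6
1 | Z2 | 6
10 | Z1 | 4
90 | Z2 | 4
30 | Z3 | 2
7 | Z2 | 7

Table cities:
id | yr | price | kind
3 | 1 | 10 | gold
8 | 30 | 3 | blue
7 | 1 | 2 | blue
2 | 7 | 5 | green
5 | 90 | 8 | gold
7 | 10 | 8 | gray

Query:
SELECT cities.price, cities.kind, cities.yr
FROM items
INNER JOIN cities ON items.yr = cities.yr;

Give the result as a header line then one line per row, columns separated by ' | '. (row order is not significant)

After JOIN cities (8 rows):
items.yr | items.code | items.id | cities.id | cities.yr | cities.price | cities.kind
1 | X2 | 6 | 3 | 1 | 10 | gold
1 | X2 | 6 | 7 | 1 | 2 | blue
1 | Z2 | 6 | 3 | 1 | 10 | gold
1 | Z2 | 6 | 7 | 1 | 2 | blue
10 | Z1 | 4 | 7 | 10 | 8 | gray
90 | Z2 | 4 | 5 | 90 | 8 | gold
30 | Z3 | 2 | 8 | 30 | 3 | blue
7 | Z2 | 7 | 2 | 7 | 5 | green
After SELECT (8 rows):
cities.price | cities.kind | cities.yr
10 | gold | 1
2 | blue | 1
10 | gold | 1
2 | blue | 1
8 | gray | 10
8 | gold | 90
3 | blue | 30
5 | green | 7

== RESULT ==
cities.price | cities.kind | cities.yr
10 | gold | 1
2 | blue | 1
10 | gold | 1
2 | blue | 1
8 | gray | 10
8 | gold | 90
3 | blue | 30
5 | green | 7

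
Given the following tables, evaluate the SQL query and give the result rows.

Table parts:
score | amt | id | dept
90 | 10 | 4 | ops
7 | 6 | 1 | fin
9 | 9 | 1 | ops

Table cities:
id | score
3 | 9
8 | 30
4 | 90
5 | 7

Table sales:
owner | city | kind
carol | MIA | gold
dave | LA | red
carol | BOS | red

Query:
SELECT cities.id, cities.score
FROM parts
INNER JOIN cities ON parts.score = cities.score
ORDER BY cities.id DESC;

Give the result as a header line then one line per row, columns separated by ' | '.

== RESULT ==
cities.id | cities.score
5 | 7
4 | 90
3 | 9

Derivation:
After JOIN cities (3 rows):
parts.score | parts.amt | parts.id | parts.dept | cities.id | cities.score
90 | 10 | 4 | ops | 4 | 90
7 | 6 | 1 | fin | 5 | 7
9 | 9 | 1 | ops | 3 | 9
After SELECT (3 rows):
cities.id | cities.score
4 | 90
5 | 7
3 | 9
After ORDER BY (3 rows):
cities.id | cities.score
5 | 7
4 | 90
3 | 9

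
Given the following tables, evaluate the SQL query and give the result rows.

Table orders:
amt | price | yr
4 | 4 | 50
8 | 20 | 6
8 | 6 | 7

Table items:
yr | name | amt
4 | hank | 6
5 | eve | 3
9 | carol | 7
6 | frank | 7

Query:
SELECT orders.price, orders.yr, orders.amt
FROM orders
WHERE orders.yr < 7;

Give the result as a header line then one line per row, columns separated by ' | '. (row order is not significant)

== RESULT ==
orders.price | orders.yr | orders.amt
20 | 6 | 8

Derivation:
After WHERE (1 rows):
orders.amt | orders.price | orders.yr
8 | 20 | 6
After SELECT (1 rows):
orders.price | orders.yr | orders.amt
20 | 6 | 8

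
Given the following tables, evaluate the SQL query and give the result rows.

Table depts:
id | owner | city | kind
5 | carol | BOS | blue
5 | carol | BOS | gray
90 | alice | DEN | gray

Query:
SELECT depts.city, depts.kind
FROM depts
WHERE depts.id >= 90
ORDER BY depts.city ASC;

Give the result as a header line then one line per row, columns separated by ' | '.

After WHERE (1 rows):
depts.id | depts.owner | depts.city | depts.kind
90 | alice | DEN | gray
After SELECT (1 rows):
depts.city | depts.kind
DEN | gray
After ORDER BY (1 rows):
depts.city | depts.kind
DEN | gray

== RESULT ==
depts.city | depts.kind
DEN | gray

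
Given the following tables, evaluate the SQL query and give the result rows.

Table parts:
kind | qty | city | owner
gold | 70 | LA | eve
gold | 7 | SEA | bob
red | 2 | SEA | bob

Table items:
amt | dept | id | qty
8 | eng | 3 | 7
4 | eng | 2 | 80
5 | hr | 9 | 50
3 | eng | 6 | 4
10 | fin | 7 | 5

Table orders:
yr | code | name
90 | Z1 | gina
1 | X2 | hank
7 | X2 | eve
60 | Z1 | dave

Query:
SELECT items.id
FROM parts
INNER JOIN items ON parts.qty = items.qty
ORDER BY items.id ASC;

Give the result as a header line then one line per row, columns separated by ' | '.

After JOIN items (1 rows):
parts.kind | parts.qty | parts.city | parts.owner | items.amt | items.dept | items.id | items.qty
gold | 7 | SEA | bob | 8 | eng | 3 | 7
After SELECT (1 rows):
items.id
3
After ORDER BY (1 rows):
items.id
3

== RESULT ==
items.id
3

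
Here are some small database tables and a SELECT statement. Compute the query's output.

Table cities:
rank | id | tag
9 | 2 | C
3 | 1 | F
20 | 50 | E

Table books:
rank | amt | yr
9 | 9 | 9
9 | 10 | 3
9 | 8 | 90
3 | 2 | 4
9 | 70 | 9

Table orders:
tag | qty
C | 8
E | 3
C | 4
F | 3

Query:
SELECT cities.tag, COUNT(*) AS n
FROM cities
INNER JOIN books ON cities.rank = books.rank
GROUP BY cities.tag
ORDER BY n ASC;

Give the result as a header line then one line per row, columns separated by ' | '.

== RESULT ==
cities.tag | n
F | 1
C | 4

Derivation:
After JOIN books (5 rows):
cities.rank | cities.id | cities.tag | books.rank | books.amt | books.yr
9 | 2 | C | 9 | 9 | 9
9 | 2 | C | 9 | 10 | 3
9 | 2 | C | 9 | 8 | 90
9 | 2 | C | 9 | 70 | 9
3 | 1 | F | 3 | 2 | 4
After GROUP BY (2 rows):
cities.tag | n
C | 4
F | 1
After ORDER BY (2 rows):
cities.tag | n
F | 1
C | 4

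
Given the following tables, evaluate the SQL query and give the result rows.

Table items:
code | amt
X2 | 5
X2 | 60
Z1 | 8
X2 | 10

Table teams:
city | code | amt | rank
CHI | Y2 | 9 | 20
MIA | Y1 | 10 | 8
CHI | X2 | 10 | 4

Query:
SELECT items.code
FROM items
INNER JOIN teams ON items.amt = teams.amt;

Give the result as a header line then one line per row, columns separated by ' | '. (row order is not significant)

After JOIN teams (2 rows):
items.code | items.amt | teams.city | teams.code | teams.amt | teams.rank
X2 | 10 | MIA | Y1 | 10 | 8
X2 | 10 | CHI | X2 | 10 | 4
After SELECT (2 rows):
items.code
X2
X2

== RESULT ==
items.code
X2
X2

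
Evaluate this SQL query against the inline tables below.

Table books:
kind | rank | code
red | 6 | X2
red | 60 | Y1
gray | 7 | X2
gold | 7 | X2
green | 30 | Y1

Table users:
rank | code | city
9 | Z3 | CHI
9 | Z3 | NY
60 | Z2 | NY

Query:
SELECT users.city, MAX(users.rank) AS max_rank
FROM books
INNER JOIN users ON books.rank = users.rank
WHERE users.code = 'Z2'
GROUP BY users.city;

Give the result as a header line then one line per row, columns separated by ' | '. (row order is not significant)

After JOIN users (1 rows):
books.kind | books.rank | books.code | users.rank | users.code | users.city
red | 60 | Y1 | 60 | Z2 | NY
After WHERE (1 rows):
books.kind | books.rank | books.code | users.rank | users.code | users.city
red | 60 | Y1 | 60 | Z2 | NY
After GROUP BY (1 rows):
users.city | max_rank
NY | 60

== RESULT ==
users.city | max_rank
NY | 60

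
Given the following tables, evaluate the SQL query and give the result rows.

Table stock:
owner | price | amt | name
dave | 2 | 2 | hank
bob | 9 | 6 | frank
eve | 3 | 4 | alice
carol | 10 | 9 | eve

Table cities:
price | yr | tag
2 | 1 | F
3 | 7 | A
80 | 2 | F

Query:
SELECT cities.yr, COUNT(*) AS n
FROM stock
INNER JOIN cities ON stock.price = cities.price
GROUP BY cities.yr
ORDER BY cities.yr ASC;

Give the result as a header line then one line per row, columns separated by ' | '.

== RESULT ==
cities.yr | n
1 | 1
7 | 1

Derivation:
After JOIN cities (2 rows):
stock.owner | stock.price | stock.amt | stock.name | cities.price | cities.yr | cities.tag
dave | 2 | 2 | hank | 2 | 1 | F
eve | 3 | 4 | alice | 3 | 7 | A
After GROUP BY (2 rows):
cities.yr | n
1 | 1
7 | 1
After ORDER BY (2 rows):
cities.yr | n
1 | 1
7 | 1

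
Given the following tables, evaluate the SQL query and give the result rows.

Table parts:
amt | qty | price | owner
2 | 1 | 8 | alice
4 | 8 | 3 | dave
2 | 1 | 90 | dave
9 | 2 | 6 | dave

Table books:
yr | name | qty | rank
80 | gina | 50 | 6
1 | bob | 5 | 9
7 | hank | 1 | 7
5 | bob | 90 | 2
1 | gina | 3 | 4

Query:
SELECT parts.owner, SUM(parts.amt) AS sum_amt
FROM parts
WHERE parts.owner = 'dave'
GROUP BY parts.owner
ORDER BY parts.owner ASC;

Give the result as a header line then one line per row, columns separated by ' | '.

After WHERE (3 rows):
parts.amt | parts.qty | parts.price | parts.owner
4 | 8 | 3 | dave
2 | 1 | 90 | dave
9 | 2 | 6 | dave
After GROUP BY (1 rows):
parts.owner | sum_amt
dave | 15
After ORDER BY (1 rows):
parts.owner | sum_amt
dave | 15

== RESULT ==
parts.owner | sum_amt
dave | 15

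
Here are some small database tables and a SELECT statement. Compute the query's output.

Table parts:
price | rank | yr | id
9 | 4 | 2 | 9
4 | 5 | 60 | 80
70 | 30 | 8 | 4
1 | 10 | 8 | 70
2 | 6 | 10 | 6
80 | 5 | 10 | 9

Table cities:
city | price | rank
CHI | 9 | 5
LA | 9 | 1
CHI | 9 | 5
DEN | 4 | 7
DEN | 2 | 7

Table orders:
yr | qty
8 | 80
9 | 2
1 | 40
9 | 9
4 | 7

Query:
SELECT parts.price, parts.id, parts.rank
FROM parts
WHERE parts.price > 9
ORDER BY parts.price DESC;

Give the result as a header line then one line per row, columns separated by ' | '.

After WHERE (2 rows):
parts.price | parts.rank | parts.yr | parts.id
70 | 30 | 8 | 4
80 | 5 | 10 | 9
After SELECT (2 rows):
parts.price | parts.id | parts.rank
70 | 4 | 30
80 | 9 | 5
After ORDER BY (2 rows):
parts.price | parts.id | parts.rank
80 | 9 | 5
70 | 4 | 30

== RESULT ==
parts.price | parts.id | parts.rank
80 | 9 | 5
70 | 4 | 30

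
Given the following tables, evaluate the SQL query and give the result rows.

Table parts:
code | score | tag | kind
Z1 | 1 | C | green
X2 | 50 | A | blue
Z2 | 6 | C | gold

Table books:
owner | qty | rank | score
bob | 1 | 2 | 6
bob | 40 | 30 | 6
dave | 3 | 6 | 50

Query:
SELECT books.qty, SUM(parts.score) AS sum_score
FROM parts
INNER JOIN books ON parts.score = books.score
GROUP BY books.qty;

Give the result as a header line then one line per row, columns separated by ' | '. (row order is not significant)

== RESULT ==
books.qty | sum_score
3 | 50
1 | 6
40 | 6

Derivation:
After JOIN books (3 rows):
parts.code | parts.score | parts.tag | parts.kind | books.owner | books.qty | books.rank | books.score
X2 | 50 | A | blue | dave | 3 | 6 | 50
Z2 | 6 | C | gold | bob | 1 | 2 | 6
Z2 | 6 | C | gold | bob | 40 | 30 | 6
After GROUP BY (3 rows):
books.qty | sum_score
3 | 50
1 | 6
40 | 6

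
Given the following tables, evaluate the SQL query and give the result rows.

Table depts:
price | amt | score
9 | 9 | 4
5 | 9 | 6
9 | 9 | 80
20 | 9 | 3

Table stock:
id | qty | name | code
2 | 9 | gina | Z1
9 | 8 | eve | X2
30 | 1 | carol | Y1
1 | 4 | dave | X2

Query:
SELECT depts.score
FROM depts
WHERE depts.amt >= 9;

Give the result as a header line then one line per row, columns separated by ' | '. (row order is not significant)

After WHERE (4 rows):
depts.price | depts.amt | depts.score
9 | 9 | 4
5 | 9 | 6
9 | 9 | 80
20 | 9 | 3
After SELECT (4 rows):
depts.score
4
6
80
3

== RESULT ==
depts.score
4
6
80
3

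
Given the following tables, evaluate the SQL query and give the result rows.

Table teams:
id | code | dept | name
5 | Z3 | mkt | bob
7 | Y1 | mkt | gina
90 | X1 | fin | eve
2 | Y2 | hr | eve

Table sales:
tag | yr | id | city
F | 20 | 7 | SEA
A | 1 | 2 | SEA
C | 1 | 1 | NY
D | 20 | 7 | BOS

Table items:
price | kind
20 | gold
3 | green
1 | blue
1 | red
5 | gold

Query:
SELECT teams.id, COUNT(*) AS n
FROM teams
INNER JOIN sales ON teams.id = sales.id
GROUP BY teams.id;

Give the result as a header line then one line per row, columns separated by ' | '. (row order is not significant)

== RESULT ==
teams.id | n
7 | 2
2 | 1

Derivation:
After JOIN sales (3 rows):
teams.id | teams.code | teams.dept | teams.name | sales.tag | sales.yr | sales.id | sales.city
7 | Y1 | mkt | gina | F | 20 | 7 | SEA
7 | Y1 | mkt | gina | D | 20 | 7 | BOS
2 | Y2 | hr | eve | A | 1 | 2 | SEA
After GROUP BY (2 rows):
teams.id | n
7 | 2
2 | 1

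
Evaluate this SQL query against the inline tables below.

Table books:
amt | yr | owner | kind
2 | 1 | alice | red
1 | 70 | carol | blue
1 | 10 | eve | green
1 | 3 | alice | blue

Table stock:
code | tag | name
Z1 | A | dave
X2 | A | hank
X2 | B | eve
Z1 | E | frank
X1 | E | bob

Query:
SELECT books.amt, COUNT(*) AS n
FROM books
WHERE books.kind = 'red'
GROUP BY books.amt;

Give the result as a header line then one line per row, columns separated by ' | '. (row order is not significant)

== RESULT ==
books.amt | n
2 | 1

Derivation:
After WHERE (1 rows):
books.amt | books.yr | books.owner | books.kind
2 | 1 | alice | red
After GROUP BY (1 rows):
books.amt | n
2 | 1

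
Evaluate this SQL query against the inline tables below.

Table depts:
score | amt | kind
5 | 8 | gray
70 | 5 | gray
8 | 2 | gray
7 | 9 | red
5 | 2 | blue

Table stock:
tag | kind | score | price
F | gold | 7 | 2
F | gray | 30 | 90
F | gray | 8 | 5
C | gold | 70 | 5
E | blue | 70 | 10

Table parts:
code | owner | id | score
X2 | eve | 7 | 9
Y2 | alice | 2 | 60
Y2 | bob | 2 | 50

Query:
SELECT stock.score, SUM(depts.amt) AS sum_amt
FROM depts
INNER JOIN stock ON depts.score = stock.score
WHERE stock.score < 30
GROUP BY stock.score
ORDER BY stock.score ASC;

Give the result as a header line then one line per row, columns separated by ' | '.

After JOIN stock (4 rows):
depts.score | depts.amt | depts.kind | stock.tag | stock.kind | stock.score | stock.price
70 | 5 | gray | C | gold | 70 | 5
70 | 5 | gray | E | blue | 70 | 10
8 | 2 | gray | F | gray | 8 | 5
7 | 9 | red | F | gold | 7 | 2
After WHERE (2 rows):
depts.score | depts.amt | depts.kind | stock.tag | stock.kind | stock.score | stock.price
8 | 2 | gray | F | gray | 8 | 5
7 | 9 | red | F | gold | 7 | 2
After GROUP BY (2 rows):
stock.score | sum_amt
8 | 2
7 | 9
After ORDER BY (2 rows):
stock.score | sum_amt
7 | 9
8 | 2

== RESULT ==
stock.score | sum_amt
7 | 9
8 | 2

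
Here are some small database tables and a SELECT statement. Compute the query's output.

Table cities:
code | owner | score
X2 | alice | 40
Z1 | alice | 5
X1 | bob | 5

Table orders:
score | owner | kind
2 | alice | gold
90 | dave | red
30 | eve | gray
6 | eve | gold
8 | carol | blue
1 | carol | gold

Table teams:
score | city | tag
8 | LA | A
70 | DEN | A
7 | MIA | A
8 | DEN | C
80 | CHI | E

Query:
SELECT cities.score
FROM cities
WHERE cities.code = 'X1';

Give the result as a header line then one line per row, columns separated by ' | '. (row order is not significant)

== RESULT ==
cities.score
5

Derivation:
After WHERE (1 rows):
cities.code | cities.owner | cities.score
X1 | bob | 5
After SELECT (1 rows):
cities.score
5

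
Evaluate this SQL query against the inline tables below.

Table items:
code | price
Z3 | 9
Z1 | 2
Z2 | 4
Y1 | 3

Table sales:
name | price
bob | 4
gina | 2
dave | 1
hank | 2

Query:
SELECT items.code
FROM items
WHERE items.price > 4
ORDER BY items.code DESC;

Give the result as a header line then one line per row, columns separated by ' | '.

== RESULT ==
items.code
Z3

Derivation:
After WHERE (1 rows):
items.code | items.price
Z3 | 9
After SELECT (1 rows):
items.code
Z3
After ORDER BY (1 rows):
items.code
Z3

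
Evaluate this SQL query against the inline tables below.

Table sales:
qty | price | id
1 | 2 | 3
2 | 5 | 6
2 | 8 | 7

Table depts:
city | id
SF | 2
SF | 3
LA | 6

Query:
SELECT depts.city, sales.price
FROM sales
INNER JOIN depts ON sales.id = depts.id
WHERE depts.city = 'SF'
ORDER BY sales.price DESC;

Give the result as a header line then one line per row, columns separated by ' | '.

After JOIN depts (2 rows):
sales.qty | sales.price | sales.id | depts.city | depts.id
1 | 2 | 3 | SF | 3
2 | 5 | 6 | LA | 6
After WHERE (1 rows):
sales.qty | sales.price | sales.id | depts.city | depts.id
1 | 2 | 3 | SF | 3
After SELECT (1 rows):
depts.city | sales.price
SF | 2
After ORDER BY (1 rows):
depts.city | sales.price
SF | 2

== RESULT ==
depts.city | sales.price
SF | 2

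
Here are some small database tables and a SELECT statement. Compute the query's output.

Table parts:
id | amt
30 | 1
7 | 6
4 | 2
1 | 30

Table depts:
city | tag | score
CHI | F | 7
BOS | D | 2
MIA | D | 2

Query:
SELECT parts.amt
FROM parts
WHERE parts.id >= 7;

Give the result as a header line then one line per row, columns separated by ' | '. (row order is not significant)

After WHERE (2 rows):
parts.id | parts.amt
30 | 1
7 | 6
After SELECT (2 rows):
parts.amt
1
6

== RESULT ==
parts.amt
1
6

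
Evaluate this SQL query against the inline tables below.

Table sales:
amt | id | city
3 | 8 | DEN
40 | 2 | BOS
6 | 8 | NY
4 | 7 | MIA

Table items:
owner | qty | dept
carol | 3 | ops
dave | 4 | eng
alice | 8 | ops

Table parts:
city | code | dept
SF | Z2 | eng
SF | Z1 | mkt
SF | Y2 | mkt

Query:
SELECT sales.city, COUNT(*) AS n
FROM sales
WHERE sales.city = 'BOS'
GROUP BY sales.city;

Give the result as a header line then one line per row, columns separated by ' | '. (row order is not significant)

== RESULT ==
sales.city | n
BOS | 1

Derivation:
After WHERE (1 rows):
sales.amt | sales.id | sales.city
40 | 2 | BOS
After GROUP BY (1 rows):
sales.city | n
BOS | 1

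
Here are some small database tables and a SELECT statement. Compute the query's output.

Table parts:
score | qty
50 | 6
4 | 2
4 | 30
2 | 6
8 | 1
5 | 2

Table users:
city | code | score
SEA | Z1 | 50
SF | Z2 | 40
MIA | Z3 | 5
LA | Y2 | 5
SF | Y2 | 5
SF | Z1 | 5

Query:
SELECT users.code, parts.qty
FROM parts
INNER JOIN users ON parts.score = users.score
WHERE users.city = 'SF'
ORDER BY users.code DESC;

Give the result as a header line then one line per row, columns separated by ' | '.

== RESULT ==
users.code | parts.qty
Z1 | 2
Y2 | 2

Derivation:
After JOIN users (5 rows):
parts.score | parts.qty | users.city | users.code | users.score
50 | 6 | SEA | Z1 | 50
5 | 2 | MIA | Z3 | 5
5 | 2 | LA | Y2 | 5
5 | 2 | SF | Y2 | 5
5 | 2 | SF | Z1 | 5
After WHERE (2 rows):
parts.score | parts.qty | users.city | users.code | users.score
5 | 2 | SF | Y2 | 5
5 | 2 | SF | Z1 | 5
After SELECT (2 rows):
users.code | parts.qty
Y2 | 2
Z1 | 2
After ORDER BY (2 rows):
users.code | parts.qty
Z1 | 2
Y2 | 2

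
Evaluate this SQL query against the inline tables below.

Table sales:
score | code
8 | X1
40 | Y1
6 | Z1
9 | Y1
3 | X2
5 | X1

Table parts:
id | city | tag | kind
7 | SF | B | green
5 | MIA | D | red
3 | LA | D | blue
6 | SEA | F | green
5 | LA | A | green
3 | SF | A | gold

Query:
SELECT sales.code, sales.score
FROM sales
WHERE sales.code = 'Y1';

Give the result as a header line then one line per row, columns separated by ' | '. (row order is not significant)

== RESULT ==
sales.code | sales.score
Y1 | 40
Y1 | 9

Derivation:
After WHERE (2 rows):
sales.score | sales.code
40 | Y1
9 | Y1
After SELECT (2 rows):
sales.code | sales.score
Y1 | 40
Y1 | 9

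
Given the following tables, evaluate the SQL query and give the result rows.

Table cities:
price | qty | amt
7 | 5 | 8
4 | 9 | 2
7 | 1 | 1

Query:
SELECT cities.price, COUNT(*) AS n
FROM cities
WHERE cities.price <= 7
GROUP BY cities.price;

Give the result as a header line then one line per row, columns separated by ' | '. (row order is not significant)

== RESULT ==
cities.price | n
7 | 2
4 | 1

Derivation:
After WHERE (3 rows):
cities.price | cities.qty | cities.amt
7 | 5 | 8
4 | 9 | 2
7 | 1 | 1
After GROUP BY (2 rows):
cities.price | n
7 | 2
4 | 1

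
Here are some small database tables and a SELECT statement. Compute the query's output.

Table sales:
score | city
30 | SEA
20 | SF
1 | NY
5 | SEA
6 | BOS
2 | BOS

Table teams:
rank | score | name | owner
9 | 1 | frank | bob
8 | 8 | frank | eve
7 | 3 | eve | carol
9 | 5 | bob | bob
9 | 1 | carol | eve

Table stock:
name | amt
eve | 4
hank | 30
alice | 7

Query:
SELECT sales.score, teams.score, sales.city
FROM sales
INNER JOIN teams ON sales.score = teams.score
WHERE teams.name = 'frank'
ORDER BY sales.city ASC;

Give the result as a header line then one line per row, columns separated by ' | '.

== RESULT ==
sales.score | teams.score | sales.city
1 | 1 | NY

Derivation:
After JOIN teams (3 rows):
sales.score | sales.city | teams.rank | teams.score | teams.name | teams.owner
1 | NY | 9 | 1 | frank | bob
1 | NY | 9 | 1 | carol | eve
5 | SEA | 9 | 5 | bob | bob
After WHERE (1 rows):
sales.score | sales.city | teams.rank | teams.score | teams.name | teams.owner
1 | NY | 9 | 1 | frank | bob
After SELECT (1 rows):
sales.score | teams.score | sales.city
1 | 1 | NY
After ORDER BY (1 rows):
sales.score | teams.score | sales.city
1 | 1 | NY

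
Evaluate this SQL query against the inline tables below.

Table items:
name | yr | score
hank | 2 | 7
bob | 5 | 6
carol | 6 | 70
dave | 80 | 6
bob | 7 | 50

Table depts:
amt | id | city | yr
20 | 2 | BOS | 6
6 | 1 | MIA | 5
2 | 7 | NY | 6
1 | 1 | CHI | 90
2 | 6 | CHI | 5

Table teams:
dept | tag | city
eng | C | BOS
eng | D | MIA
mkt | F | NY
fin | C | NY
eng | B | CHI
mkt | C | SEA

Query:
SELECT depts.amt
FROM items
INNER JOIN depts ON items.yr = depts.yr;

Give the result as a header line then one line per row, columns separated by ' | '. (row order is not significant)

== RESULT ==
depts.amt
6
2
20
2

Derivation:
After JOIN depts (4 rows):
items.name | items.yr | items.score | depts.amt | depts.id | depts.city | depts.yr
bob | 5 | 6 | 6 | 1 | MIA | 5
bob | 5 | 6 | 2 | 6 | CHI | 5
carol | 6 | 70 | 20 | 2 | BOS | 6
carol | 6 | 70 | 2 | 7 | NY | 6
After SELECT (4 rows):
depts.amt
6
2
20
2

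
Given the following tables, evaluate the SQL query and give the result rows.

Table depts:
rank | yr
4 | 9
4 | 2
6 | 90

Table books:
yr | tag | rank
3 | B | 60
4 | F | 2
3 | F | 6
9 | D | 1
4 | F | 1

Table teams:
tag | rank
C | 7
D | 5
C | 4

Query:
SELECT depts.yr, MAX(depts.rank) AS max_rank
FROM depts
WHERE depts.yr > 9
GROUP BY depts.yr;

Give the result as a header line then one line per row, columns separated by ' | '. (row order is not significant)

== RESULT ==
depts.yr | max_rank
90 | 6

Derivation:
After WHERE (1 rows):
depts.rank | depts.yr
6 | 90
After GROUP BY (1 rows):
depts.yr | max_rank
90 | 6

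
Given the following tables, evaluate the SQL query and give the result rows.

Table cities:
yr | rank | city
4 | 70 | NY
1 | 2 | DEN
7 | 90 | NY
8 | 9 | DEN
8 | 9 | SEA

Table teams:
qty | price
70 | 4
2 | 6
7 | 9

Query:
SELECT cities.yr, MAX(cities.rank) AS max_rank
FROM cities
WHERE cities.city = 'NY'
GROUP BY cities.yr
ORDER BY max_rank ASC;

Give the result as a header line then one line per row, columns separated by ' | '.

== RESULT ==
cities.yr | max_rank
4 | 70
7 | 90

Derivation:
After WHERE (2 rows):
cities.yr | cities.rank | cities.city
4 | 70 | NY
7 | 90 | NY
After GROUP BY (2 rows):
cities.yr | max_rank
4 | 70
7 | 90
After ORDER BY (2 rows):
cities.yr | max_rank
4 | 70
7 | 90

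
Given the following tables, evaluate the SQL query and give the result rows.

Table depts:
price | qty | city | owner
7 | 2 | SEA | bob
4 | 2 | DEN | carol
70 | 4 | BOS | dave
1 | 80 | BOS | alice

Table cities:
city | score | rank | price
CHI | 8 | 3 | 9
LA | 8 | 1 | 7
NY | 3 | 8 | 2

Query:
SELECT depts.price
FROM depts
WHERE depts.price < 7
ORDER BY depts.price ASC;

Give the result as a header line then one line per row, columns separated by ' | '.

After WHERE (2 rows):
depts.price | depts.qty | depts.city | depts.owner
4 | 2 | DEN | carol
1 | 80 | BOS | alice
After SELECT (2 rows):
depts.price
4
1
After ORDER BY (2 rows):
depts.price
1
4

== RESULT ==
depts.price
1
4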